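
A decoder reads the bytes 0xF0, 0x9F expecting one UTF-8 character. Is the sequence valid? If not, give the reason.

Leading byte 0xF0 = 11110000 → 4-byte form, but only 2 bytes are present.

invalid (sequence truncated)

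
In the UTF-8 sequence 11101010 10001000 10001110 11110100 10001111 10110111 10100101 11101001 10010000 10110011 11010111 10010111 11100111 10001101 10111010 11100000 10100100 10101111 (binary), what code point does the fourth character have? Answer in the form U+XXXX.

U+05D7

Offset 0: leading byte 0xEA = 11101010 → 3-byte char #1 = EA 88 8E.
Offset 3: leading byte 0xF4 = 11110100 → 4-byte char #2 = F4 8F B7 A5.
Offset 7: leading byte 0xE9 = 11101001 → 3-byte char #3 = E9 90 B3.
Offset 10: leading byte 0xD7 = 11010111 → 2-byte char #4 = D7 97.
Leading byte 0xD7 = 11010111 matches 110xxxxx → 2-byte sequence.
Byte 1: 0xD7 = 11010111, payload 10111 (5 bits).
Byte 2: 0x97 = 10010111 (10xxxxxx ✓), payload 010111.
Concatenate: 10111010111 = 0x5D7 (11 bits → U+05D7).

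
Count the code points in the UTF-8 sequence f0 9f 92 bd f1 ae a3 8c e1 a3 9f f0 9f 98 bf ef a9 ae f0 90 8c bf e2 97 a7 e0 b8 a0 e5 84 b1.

Byte at offset 0: 0xF0 = 11110000 → 4-byte char (#1). Advance 4.
Byte at offset 4: 0xF1 = 11110001 → 4-byte char (#2). Advance 4.
Byte at offset 8: 0xE1 = 11100001 → 3-byte char (#3). Advance 3.
Byte at offset 11: 0xF0 = 11110000 → 4-byte char (#4). Advance 4.
Byte at offset 15: 0xEF = 11101111 → 3-byte char (#5). Advance 3.
Byte at offset 18: 0xF0 = 11110000 → 4-byte char (#6). Advance 4.
Byte at offset 22: 0xE2 = 11100010 → 3-byte char (#7). Advance 3.
Byte at offset 25: 0xE0 = 11100000 → 3-byte char (#8). Advance 3.
Byte at offset 28: 0xE5 = 11100101 → 3-byte char (#9). Advance 3.
Reached end at offset 31 after 9 code points.

9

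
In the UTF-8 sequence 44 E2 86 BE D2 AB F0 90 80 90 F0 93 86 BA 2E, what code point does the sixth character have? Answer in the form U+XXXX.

U+002E

Offset 0: leading byte 0x44 = 01000100 → 1-byte char #1 = 44.
Offset 1: leading byte 0xE2 = 11100010 → 3-byte char #2 = E2 86 BE.
Offset 4: leading byte 0xD2 = 11010010 → 2-byte char #3 = D2 AB.
Offset 6: leading byte 0xF0 = 11110000 → 4-byte char #4 = F0 90 80 90.
Offset 10: leading byte 0xF0 = 11110000 → 4-byte char #5 = F0 93 86 BA.
Offset 14: leading byte 0x2E = 00101110 → 1-byte char #6 = 2E.
Leading byte 0x2E = 00101110 matches 0xxxxxxx → 1-byte sequence.
Byte 1: 0x2E = 00101110, payload 0101110 (7 bits).
Concatenate: 0101110 = 0x2E (7 bits → U+002E).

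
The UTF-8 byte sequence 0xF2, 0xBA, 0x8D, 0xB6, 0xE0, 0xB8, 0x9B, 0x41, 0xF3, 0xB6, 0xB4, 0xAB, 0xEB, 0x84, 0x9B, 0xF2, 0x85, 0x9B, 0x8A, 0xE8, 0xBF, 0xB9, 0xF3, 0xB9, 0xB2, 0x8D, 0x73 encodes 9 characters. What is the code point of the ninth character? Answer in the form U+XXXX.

Offset 0: leading byte 0xF2 = 11110010 → 4-byte char #1 = F2 BA 8D B6.
Offset 4: leading byte 0xE0 = 11100000 → 3-byte char #2 = E0 B8 9B.
Offset 7: leading byte 0x41 = 01000001 → 1-byte char #3 = 41.
Offset 8: leading byte 0xF3 = 11110011 → 4-byte char #4 = F3 B6 B4 AB.
Offset 12: leading byte 0xEB = 11101011 → 3-byte char #5 = EB 84 9B.
Offset 15: leading byte 0xF2 = 11110010 → 4-byte char #6 = F2 85 9B 8A.
Offset 19: leading byte 0xE8 = 11101000 → 3-byte char #7 = E8 BF B9.
Offset 22: leading byte 0xF3 = 11110011 → 4-byte char #8 = F3 B9 B2 8D.
Offset 26: leading byte 0x73 = 01110011 → 1-byte char #9 = 73.
Leading byte 0x73 = 01110011 matches 0xxxxxxx → 1-byte sequence.
Byte 1: 0x73 = 01110011, payload 1110011 (7 bits).
Concatenate: 1110011 = 0x73 (7 bits → U+0073).

U+0073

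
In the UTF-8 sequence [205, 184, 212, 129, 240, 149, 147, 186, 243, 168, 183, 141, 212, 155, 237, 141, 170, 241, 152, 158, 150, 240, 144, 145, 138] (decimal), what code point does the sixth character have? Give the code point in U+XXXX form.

Offset 0: leading byte 0xCD = 11001101 → 2-byte char #1 = CD B8.
Offset 2: leading byte 0xD4 = 11010100 → 2-byte char #2 = D4 81.
Offset 4: leading byte 0xF0 = 11110000 → 4-byte char #3 = F0 95 93 BA.
Offset 8: leading byte 0xF3 = 11110011 → 4-byte char #4 = F3 A8 B7 8D.
Offset 12: leading byte 0xD4 = 11010100 → 2-byte char #5 = D4 9B.
Offset 14: leading byte 0xED = 11101101 → 3-byte char #6 = ED 8D AA.
Leading byte 0xED = 11101101 matches 1110xxxx → 3-byte sequence.
Byte 1: 0xED = 11101101, payload 1101 (4 bits).
Byte 2: 0x8D = 10001101 (10xxxxxx ✓), payload 001101.
Byte 3: 0xAA = 10101010 (10xxxxxx ✓), payload 101010.
Concatenate: 1101001101101010 = 0xD36A (16 bits → U+D36A).

U+D36A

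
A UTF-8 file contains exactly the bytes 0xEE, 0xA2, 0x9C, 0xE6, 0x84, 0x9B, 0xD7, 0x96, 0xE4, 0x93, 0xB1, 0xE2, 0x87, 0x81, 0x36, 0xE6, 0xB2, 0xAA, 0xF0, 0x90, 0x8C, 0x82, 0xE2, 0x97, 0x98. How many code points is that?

Byte at offset 0: 0xEE = 11101110 → 3-byte char (#1). Advance 3.
Byte at offset 3: 0xE6 = 11100110 → 3-byte char (#2). Advance 3.
Byte at offset 6: 0xD7 = 11010111 → 2-byte char (#3). Advance 2.
Byte at offset 8: 0xE4 = 11100100 → 3-byte char (#4). Advance 3.
Byte at offset 11: 0xE2 = 11100010 → 3-byte char (#5). Advance 3.
Byte at offset 14: 0x36 = 00110110 → 1-byte char (#6). Advance 1.
Byte at offset 15: 0xE6 = 11100110 → 3-byte char (#7). Advance 3.
Byte at offset 18: 0xF0 = 11110000 → 4-byte char (#8). Advance 4.
Byte at offset 22: 0xE2 = 11100010 → 3-byte char (#9). Advance 3.
Reached end at offset 25 after 9 code points.

9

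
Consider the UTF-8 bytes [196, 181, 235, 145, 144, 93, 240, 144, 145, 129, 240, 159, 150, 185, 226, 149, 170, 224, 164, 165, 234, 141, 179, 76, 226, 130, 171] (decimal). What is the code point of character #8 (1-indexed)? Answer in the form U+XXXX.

Offset 0: leading byte 0xC4 = 11000100 → 2-byte char #1 = C4 B5.
Offset 2: leading byte 0xEB = 11101011 → 3-byte char #2 = EB 91 90.
Offset 5: leading byte 0x5D = 01011101 → 1-byte char #3 = 5D.
Offset 6: leading byte 0xF0 = 11110000 → 4-byte char #4 = F0 90 91 81.
Offset 10: leading byte 0xF0 = 11110000 → 4-byte char #5 = F0 9F 96 B9.
Offset 14: leading byte 0xE2 = 11100010 → 3-byte char #6 = E2 95 AA.
Offset 17: leading byte 0xE0 = 11100000 → 3-byte char #7 = E0 A4 A5.
Offset 20: leading byte 0xEA = 11101010 → 3-byte char #8 = EA 8D B3.
Leading byte 0xEA = 11101010 matches 1110xxxx → 3-byte sequence.
Byte 1: 0xEA = 11101010, payload 1010 (4 bits).
Byte 2: 0x8D = 10001101 (10xxxxxx ✓), payload 001101.
Byte 3: 0xB3 = 10110011 (10xxxxxx ✓), payload 110011.
Concatenate: 1010001101110011 = 0xA373 (16 bits → U+A373).

U+A373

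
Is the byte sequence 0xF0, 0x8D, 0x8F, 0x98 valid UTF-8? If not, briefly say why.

Leading byte 0xF0 = 11110000 → 4-byte form.
Continuation bytes all match 10xxxxxx. Payload decodes to 0xD3D8.
But 0xD3D8 < 0x10000, the minimum for a 4-byte sequence — this is an overlong encoding.

invalid (overlong encoding)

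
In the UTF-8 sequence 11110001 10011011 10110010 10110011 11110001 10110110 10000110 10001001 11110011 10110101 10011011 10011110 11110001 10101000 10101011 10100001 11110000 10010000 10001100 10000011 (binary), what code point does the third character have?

Offset 0: leading byte 0xF1 = 11110001 → 4-byte char #1 = F1 9B B2 B3.
Offset 4: leading byte 0xF1 = 11110001 → 4-byte char #2 = F1 B6 86 89.
Offset 8: leading byte 0xF3 = 11110011 → 4-byte char #3 = F3 B5 9B 9E.
Leading byte 0xF3 = 11110011 matches 11110xxx → 4-byte sequence.
Byte 1: 0xF3 = 11110011, payload 011 (3 bits).
Byte 2: 0xB5 = 10110101 (10xxxxxx ✓), payload 110101.
Byte 3: 0x9B = 10011011 (10xxxxxx ✓), payload 011011.
Byte 4: 0x9E = 10011110 (10xxxxxx ✓), payload 011110.
Concatenate: 011110101011011011110 = 0xF56DE (21 bits → U+F56DE).

U+F56DE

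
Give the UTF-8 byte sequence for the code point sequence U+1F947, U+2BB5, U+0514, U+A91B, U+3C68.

U+1F947: 4-byte form → F0 9F A5 87.
U+2BB5: 3-byte form → E2 AE B5.
U+0514: 2-byte form → D4 94.
U+A91B: 3-byte form → EA A4 9B.
U+3C68: 3-byte form → E3 B1 A8.
Concatenated (15 bytes): F0 9F A5 87 E2 AE B5 D4 94 EA A4 9B E3 B1 A8.

F0 9F A5 87 E2 AE B5 D4 94 EA A4 9B E3 B1 A8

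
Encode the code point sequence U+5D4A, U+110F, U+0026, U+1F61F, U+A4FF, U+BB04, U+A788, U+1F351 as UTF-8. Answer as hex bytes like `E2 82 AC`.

U+5D4A: 3-byte form → E5 B5 8A.
U+110F: 3-byte form → E1 84 8F.
U+0026: 1-byte form → 26.
U+1F61F: 4-byte form → F0 9F 98 9F.
U+A4FF: 3-byte form → EA 93 BF.
U+BB04: 3-byte form → EB AC 84.
U+A788: 3-byte form → EA 9E 88.
U+1F351: 4-byte form → F0 9F 8D 91.
Concatenated (24 bytes): E5 B5 8A E1 84 8F 26 F0 9F 98 9F EA 93 BF EB AC 84 EA 9E 88 F0 9F 8D 91.

E5 B5 8A E1 84 8F 26 F0 9F 98 9F EA 93 BF EB AC 84 EA 9E 88 F0 9F 8D 91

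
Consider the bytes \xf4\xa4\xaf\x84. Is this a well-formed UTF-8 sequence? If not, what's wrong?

invalid (encodes a value above U+10FFFF)

Leading byte 0xF4 = 11110100 → 4-byte form.
Payload = 0x124BC4, which exceeds U+10FFFF, the maximum Unicode code point. (Leading bytes F5–FF, or F4 followed by ≥ 0x90, are invalid.)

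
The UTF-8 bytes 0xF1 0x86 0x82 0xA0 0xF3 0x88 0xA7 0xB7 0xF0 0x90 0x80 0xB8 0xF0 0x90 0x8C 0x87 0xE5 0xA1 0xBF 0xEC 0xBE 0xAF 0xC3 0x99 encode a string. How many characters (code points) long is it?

7

Byte at offset 0: 0xF1 = 11110001 → 4-byte char (#1). Advance 4.
Byte at offset 4: 0xF3 = 11110011 → 4-byte char (#2). Advance 4.
Byte at offset 8: 0xF0 = 11110000 → 4-byte char (#3). Advance 4.
Byte at offset 12: 0xF0 = 11110000 → 4-byte char (#4). Advance 4.
Byte at offset 16: 0xE5 = 11100101 → 3-byte char (#5). Advance 3.
Byte at offset 19: 0xEC = 11101100 → 3-byte char (#6). Advance 3.
Byte at offset 22: 0xC3 = 11000011 → 2-byte char (#7). Advance 2.
Reached end at offset 24 after 7 code points.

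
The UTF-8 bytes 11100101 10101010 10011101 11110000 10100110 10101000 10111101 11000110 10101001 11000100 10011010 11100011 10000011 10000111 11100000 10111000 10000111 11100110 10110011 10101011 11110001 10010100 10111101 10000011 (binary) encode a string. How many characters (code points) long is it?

Byte at offset 0: 0xE5 = 11100101 → 3-byte char (#1). Advance 3.
Byte at offset 3: 0xF0 = 11110000 → 4-byte char (#2). Advance 4.
Byte at offset 7: 0xC6 = 11000110 → 2-byte char (#3). Advance 2.
Byte at offset 9: 0xC4 = 11000100 → 2-byte char (#4). Advance 2.
Byte at offset 11: 0xE3 = 11100011 → 3-byte char (#5). Advance 3.
Byte at offset 14: 0xE0 = 11100000 → 3-byte char (#6). Advance 3.
Byte at offset 17: 0xE6 = 11100110 → 3-byte char (#7). Advance 3.
Byte at offset 20: 0xF1 = 11110001 → 4-byte char (#8). Advance 4.
Reached end at offset 24 after 8 code points.

8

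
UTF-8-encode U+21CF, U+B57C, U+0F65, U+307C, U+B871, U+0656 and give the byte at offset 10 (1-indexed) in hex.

0xE3

1-indexed offset 10 is 0-indexed offset 9.
U+21CF → 3-byte form E2 87 8F at offsets 0–2.
U+B57C → 3-byte form EB 95 BC at offsets 3–5.
U+0F65 → 3-byte form E0 BD A5 at offsets 6–8.
U+307C → 3-byte form E3 81 BC at offsets 9–11.
Offset 9 falls in char 4's range; it's byte 1 of E3 81 BC = 0xE3.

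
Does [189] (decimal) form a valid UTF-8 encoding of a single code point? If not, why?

Byte 0xBD = 10111101 has the form 10xxxxxx — a continuation byte — but there is no preceding leading byte.

invalid (continuation byte with no leading byte)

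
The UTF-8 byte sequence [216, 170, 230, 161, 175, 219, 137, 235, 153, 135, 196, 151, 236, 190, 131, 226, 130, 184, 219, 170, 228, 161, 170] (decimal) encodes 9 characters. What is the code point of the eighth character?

Offset 0: leading byte 0xD8 = 11011000 → 2-byte char #1 = D8 AA.
Offset 2: leading byte 0xE6 = 11100110 → 3-byte char #2 = E6 A1 AF.
Offset 5: leading byte 0xDB = 11011011 → 2-byte char #3 = DB 89.
Offset 7: leading byte 0xEB = 11101011 → 3-byte char #4 = EB 99 87.
Offset 10: leading byte 0xC4 = 11000100 → 2-byte char #5 = C4 97.
Offset 12: leading byte 0xEC = 11101100 → 3-byte char #6 = EC BE 83.
Offset 15: leading byte 0xE2 = 11100010 → 3-byte char #7 = E2 82 B8.
Offset 18: leading byte 0xDB = 11011011 → 2-byte char #8 = DB AA.
Leading byte 0xDB = 11011011 matches 110xxxxx → 2-byte sequence.
Byte 1: 0xDB = 11011011, payload 11011 (5 bits).
Byte 2: 0xAA = 10101010 (10xxxxxx ✓), payload 101010.
Concatenate: 11011101010 = 0x6EA (11 bits → U+06EA).

U+06EA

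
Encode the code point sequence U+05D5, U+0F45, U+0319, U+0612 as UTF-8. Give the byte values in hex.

D7 95 E0 BD 85 CC 99 D8 92

U+05D5: 2-byte form → D7 95.
U+0F45: 3-byte form → E0 BD 85.
U+0319: 2-byte form → CC 99.
U+0612: 2-byte form → D8 92.
Concatenated (9 bytes): D7 95 E0 BD 85 CC 99 D8 92.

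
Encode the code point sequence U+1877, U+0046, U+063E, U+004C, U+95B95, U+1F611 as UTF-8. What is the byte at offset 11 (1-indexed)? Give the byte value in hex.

1-indexed offset 11 is 0-indexed offset 10.
U+1877 → 3-byte form E1 A1 B7 at offsets 0–2.
U+0046 → 1-byte form 46 at offsets 3–3.
U+063E → 2-byte form D8 BE at offsets 4–5.
U+004C → 1-byte form 4C at offsets 6–6.
U+95B95 → 4-byte form F2 95 AE 95 at offsets 7–10.
Offset 10 falls in char 5's range; it's byte 4 of F2 95 AE 95 = 0x95.

0x95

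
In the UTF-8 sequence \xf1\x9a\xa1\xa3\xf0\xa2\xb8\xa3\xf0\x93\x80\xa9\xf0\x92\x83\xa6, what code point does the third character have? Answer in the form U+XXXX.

U+13029

Offset 0: leading byte 0xF1 = 11110001 → 4-byte char #1 = F1 9A A1 A3.
Offset 4: leading byte 0xF0 = 11110000 → 4-byte char #2 = F0 A2 B8 A3.
Offset 8: leading byte 0xF0 = 11110000 → 4-byte char #3 = F0 93 80 A9.
Leading byte 0xF0 = 11110000 matches 11110xxx → 4-byte sequence.
Byte 1: 0xF0 = 11110000, payload 000 (3 bits).
Byte 2: 0x93 = 10010011 (10xxxxxx ✓), payload 010011.
Byte 3: 0x80 = 10000000 (10xxxxxx ✓), payload 000000.
Byte 4: 0xA9 = 10101001 (10xxxxxx ✓), payload 101001.
Concatenate: 000010011000000101001 = 0x13029 (21 bits → U+13029).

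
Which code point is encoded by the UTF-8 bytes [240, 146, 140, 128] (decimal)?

U+12300

Leading byte 0xF0 = 11110000 matches 11110xxx → 4-byte sequence.
Byte 1: 0xF0 = 11110000, payload 000 (3 bits).
Byte 2: 0x92 = 10010010 (10xxxxxx ✓), payload 010010.
Byte 3: 0x8C = 10001100 (10xxxxxx ✓), payload 001100.
Byte 4: 0x80 = 10000000 (10xxxxxx ✓), payload 000000.
Concatenate: 000010010001100000000 = 0x12300 (21 bits → U+12300).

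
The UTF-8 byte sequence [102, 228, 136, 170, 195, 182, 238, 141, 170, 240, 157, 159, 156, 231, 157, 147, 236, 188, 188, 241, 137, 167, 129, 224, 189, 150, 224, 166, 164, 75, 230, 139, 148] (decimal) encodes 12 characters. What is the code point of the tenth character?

Offset 0: leading byte 0x66 = 01100110 → 1-byte char #1 = 66.
Offset 1: leading byte 0xE4 = 11100100 → 3-byte char #2 = E4 88 AA.
Offset 4: leading byte 0xC3 = 11000011 → 2-byte char #3 = C3 B6.
Offset 6: leading byte 0xEE = 11101110 → 3-byte char #4 = EE 8D AA.
Offset 9: leading byte 0xF0 = 11110000 → 4-byte char #5 = F0 9D 9F 9C.
Offset 13: leading byte 0xE7 = 11100111 → 3-byte char #6 = E7 9D 93.
Offset 16: leading byte 0xEC = 11101100 → 3-byte char #7 = EC BC BC.
Offset 19: leading byte 0xF1 = 11110001 → 4-byte char #8 = F1 89 A7 81.
Offset 23: leading byte 0xE0 = 11100000 → 3-byte char #9 = E0 BD 96.
Offset 26: leading byte 0xE0 = 11100000 → 3-byte char #10 = E0 A6 A4.
Leading byte 0xE0 = 11100000 matches 1110xxxx → 3-byte sequence.
Byte 1: 0xE0 = 11100000, payload 0000 (4 bits).
Byte 2: 0xA6 = 10100110 (10xxxxxx ✓), payload 100110.
Byte 3: 0xA4 = 10100100 (10xxxxxx ✓), payload 100100.
Concatenate: 0000100110100100 = 0x9A4 (16 bits → U+09A4).

U+09A4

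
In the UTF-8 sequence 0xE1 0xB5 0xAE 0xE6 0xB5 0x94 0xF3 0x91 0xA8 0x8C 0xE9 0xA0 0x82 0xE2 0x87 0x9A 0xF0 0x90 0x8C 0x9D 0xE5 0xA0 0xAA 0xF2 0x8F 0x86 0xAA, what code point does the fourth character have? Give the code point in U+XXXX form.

U+9802

Offset 0: leading byte 0xE1 = 11100001 → 3-byte char #1 = E1 B5 AE.
Offset 3: leading byte 0xE6 = 11100110 → 3-byte char #2 = E6 B5 94.
Offset 6: leading byte 0xF3 = 11110011 → 4-byte char #3 = F3 91 A8 8C.
Offset 10: leading byte 0xE9 = 11101001 → 3-byte char #4 = E9 A0 82.
Leading byte 0xE9 = 11101001 matches 1110xxxx → 3-byte sequence.
Byte 1: 0xE9 = 11101001, payload 1001 (4 bits).
Byte 2: 0xA0 = 10100000 (10xxxxxx ✓), payload 100000.
Byte 3: 0x82 = 10000010 (10xxxxxx ✓), payload 000010.
Concatenate: 1001100000000010 = 0x9802 (16 bits → U+9802).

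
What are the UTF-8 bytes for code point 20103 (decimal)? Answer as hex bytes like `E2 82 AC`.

U+4E87 = 0x4E87 = 20103 decimal. In range U+0800–U+FFFF → 3-byte form: 1110xxxx 10xxxxxx 10xxxxxx.
Binary (16 bits): 0100111010000111.
Split 4+6+6: 0100 | 111010 | 000111.
Byte 1: 11100100 = 0xE4.
Byte 2: 10111010 = 0xBA.
Byte 3: 10000111 = 0x87.

E4 BA 87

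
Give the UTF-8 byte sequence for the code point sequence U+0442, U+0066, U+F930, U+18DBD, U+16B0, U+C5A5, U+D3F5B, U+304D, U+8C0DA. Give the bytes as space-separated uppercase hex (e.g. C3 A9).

U+0442: 2-byte form → D1 82.
U+0066: 1-byte form → 66.
U+F930: 3-byte form → EF A4 B0.
U+18DBD: 4-byte form → F0 98 B6 BD.
U+16B0: 3-byte form → E1 9A B0.
U+C5A5: 3-byte form → EC 96 A5.
U+D3F5B: 4-byte form → F3 93 BD 9B.
U+304D: 3-byte form → E3 81 8D.
U+8C0DA: 4-byte form → F2 8C 83 9A.
Concatenated (27 bytes): D1 82 66 EF A4 B0 F0 98 B6 BD E1 9A B0 EC 96 A5 F3 93 BD 9B E3 81 8D F2 8C 83 9A.

D1 82 66 EF A4 B0 F0 98 B6 BD E1 9A B0 EC 96 A5 F3 93 BD 9B E3 81 8D F2 8C 83 9A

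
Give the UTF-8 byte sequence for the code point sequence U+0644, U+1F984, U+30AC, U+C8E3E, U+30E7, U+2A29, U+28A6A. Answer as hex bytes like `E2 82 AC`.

D9 84 F0 9F A6 84 E3 82 AC F3 88 B8 BE E3 83 A7 E2 A8 A9 F0 A8 A9 AA

U+0644: 2-byte form → D9 84.
U+1F984: 4-byte form → F0 9F A6 84.
U+30AC: 3-byte form → E3 82 AC.
U+C8E3E: 4-byte form → F3 88 B8 BE.
U+30E7: 3-byte form → E3 83 A7.
U+2A29: 3-byte form → E2 A8 A9.
U+28A6A: 4-byte form → F0 A8 A9 AA.
Concatenated (23 bytes): D9 84 F0 9F A6 84 E3 82 AC F3 88 B8 BE E3 83 A7 E2 A8 A9 F0 A8 A9 AA.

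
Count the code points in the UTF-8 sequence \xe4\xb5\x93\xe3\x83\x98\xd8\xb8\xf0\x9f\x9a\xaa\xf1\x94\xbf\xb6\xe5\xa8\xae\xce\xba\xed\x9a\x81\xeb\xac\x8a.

Byte at offset 0: 0xE4 = 11100100 → 3-byte char (#1). Advance 3.
Byte at offset 3: 0xE3 = 11100011 → 3-byte char (#2). Advance 3.
Byte at offset 6: 0xD8 = 11011000 → 2-byte char (#3). Advance 2.
Byte at offset 8: 0xF0 = 11110000 → 4-byte char (#4). Advance 4.
Byte at offset 12: 0xF1 = 11110001 → 4-byte char (#5). Advance 4.
Byte at offset 16: 0xE5 = 11100101 → 3-byte char (#6). Advance 3.
Byte at offset 19: 0xCE = 11001110 → 2-byte char (#7). Advance 2.
Byte at offset 21: 0xED = 11101101 → 3-byte char (#8). Advance 3.
Byte at offset 24: 0xEB = 11101011 → 3-byte char (#9). Advance 3.
Reached end at offset 27 after 9 code points.

9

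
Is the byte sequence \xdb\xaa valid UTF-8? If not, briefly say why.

Leading byte 0xDB = 11011011 → 2-byte form.
Continuation bytes 0xAA=10101010 all match 10xxxxxx.
Decoded value 0x6EA is ≥ 0x80 (shortest form) and not a surrogate.

valid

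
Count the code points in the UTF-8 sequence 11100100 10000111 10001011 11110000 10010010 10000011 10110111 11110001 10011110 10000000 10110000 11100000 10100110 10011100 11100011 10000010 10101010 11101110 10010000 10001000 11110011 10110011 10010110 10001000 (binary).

Byte at offset 0: 0xE4 = 11100100 → 3-byte char (#1). Advance 3.
Byte at offset 3: 0xF0 = 11110000 → 4-byte char (#2). Advance 4.
Byte at offset 7: 0xF1 = 11110001 → 4-byte char (#3). Advance 4.
Byte at offset 11: 0xE0 = 11100000 → 3-byte char (#4). Advance 3.
Byte at offset 14: 0xE3 = 11100011 → 3-byte char (#5). Advance 3.
Byte at offset 17: 0xEE = 11101110 → 3-byte char (#6). Advance 3.
Byte at offset 20: 0xF3 = 11110011 → 4-byte char (#7). Advance 4.
Reached end at offset 24 after 7 code points.

7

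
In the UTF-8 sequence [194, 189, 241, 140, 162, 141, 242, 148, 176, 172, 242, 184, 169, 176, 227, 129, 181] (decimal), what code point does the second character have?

U+4C88D

Offset 0: leading byte 0xC2 = 11000010 → 2-byte char #1 = C2 BD.
Offset 2: leading byte 0xF1 = 11110001 → 4-byte char #2 = F1 8C A2 8D.
Leading byte 0xF1 = 11110001 matches 11110xxx → 4-byte sequence.
Byte 1: 0xF1 = 11110001, payload 001 (3 bits).
Byte 2: 0x8C = 10001100 (10xxxxxx ✓), payload 001100.
Byte 3: 0xA2 = 10100010 (10xxxxxx ✓), payload 100010.
Byte 4: 0x8D = 10001101 (10xxxxxx ✓), payload 001101.
Concatenate: 001001100100010001101 = 0x4C88D (21 bits → U+4C88D).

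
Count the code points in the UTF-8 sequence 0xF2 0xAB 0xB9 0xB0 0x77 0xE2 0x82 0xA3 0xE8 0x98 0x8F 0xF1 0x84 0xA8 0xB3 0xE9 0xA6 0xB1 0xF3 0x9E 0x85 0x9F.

Byte at offset 0: 0xF2 = 11110010 → 4-byte char (#1). Advance 4.
Byte at offset 4: 0x77 = 01110111 → 1-byte char (#2). Advance 1.
Byte at offset 5: 0xE2 = 11100010 → 3-byte char (#3). Advance 3.
Byte at offset 8: 0xE8 = 11101000 → 3-byte char (#4). Advance 3.
Byte at offset 11: 0xF1 = 11110001 → 4-byte char (#5). Advance 4.
Byte at offset 15: 0xE9 = 11101001 → 3-byte char (#6). Advance 3.
Byte at offset 18: 0xF3 = 11110011 → 4-byte char (#7). Advance 4.
Reached end at offset 22 after 7 code points.

7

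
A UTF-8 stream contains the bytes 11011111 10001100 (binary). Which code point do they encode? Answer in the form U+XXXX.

U+07CC

Leading byte 0xDF = 11011111 matches 110xxxxx → 2-byte sequence.
Byte 1: 0xDF = 11011111, payload 11111 (5 bits).
Byte 2: 0x8C = 10001100 (10xxxxxx ✓), payload 001100.
Concatenate: 11111001100 = 0x7CC (11 bits → U+07CC).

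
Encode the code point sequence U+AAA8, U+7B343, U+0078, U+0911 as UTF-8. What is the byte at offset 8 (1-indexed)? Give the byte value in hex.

1-indexed offset 8 is 0-indexed offset 7.
U+AAA8 → 3-byte form EA AA A8 at offsets 0–2.
U+7B343 → 4-byte form F1 BB 8D 83 at offsets 3–6.
U+0078 → 1-byte form 78 at offsets 7–7.
Offset 7 falls in char 3's range; it's byte 1 of 78 = 0x78.

0x78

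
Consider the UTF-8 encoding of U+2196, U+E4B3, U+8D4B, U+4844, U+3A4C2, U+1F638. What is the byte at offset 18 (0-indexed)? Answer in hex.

U+2196 → 3-byte form E2 86 96 at offsets 0–2.
U+E4B3 → 3-byte form EE 92 B3 at offsets 3–5.
U+8D4B → 3-byte form E8 B5 8B at offsets 6–8.
U+4844 → 3-byte form E4 A1 84 at offsets 9–11.
U+3A4C2 → 4-byte form F0 BA 93 82 at offsets 12–15.
U+1F638 → 4-byte form F0 9F 98 B8 at offsets 16–19.
Offset 18 falls in char 6's range; it's byte 3 of F0 9F 98 B8 = 0x98.

0x98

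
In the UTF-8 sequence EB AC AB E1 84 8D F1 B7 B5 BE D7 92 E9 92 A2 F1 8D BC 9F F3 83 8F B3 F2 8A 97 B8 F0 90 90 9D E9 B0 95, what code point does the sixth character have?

U+4DF1F

Offset 0: leading byte 0xEB = 11101011 → 3-byte char #1 = EB AC AB.
Offset 3: leading byte 0xE1 = 11100001 → 3-byte char #2 = E1 84 8D.
Offset 6: leading byte 0xF1 = 11110001 → 4-byte char #3 = F1 B7 B5 BE.
Offset 10: leading byte 0xD7 = 11010111 → 2-byte char #4 = D7 92.
Offset 12: leading byte 0xE9 = 11101001 → 3-byte char #5 = E9 92 A2.
Offset 15: leading byte 0xF1 = 11110001 → 4-byte char #6 = F1 8D BC 9F.
Leading byte 0xF1 = 11110001 matches 11110xxx → 4-byte sequence.
Byte 1: 0xF1 = 11110001, payload 001 (3 bits).
Byte 2: 0x8D = 10001101 (10xxxxxx ✓), payload 001101.
Byte 3: 0xBC = 10111100 (10xxxxxx ✓), payload 111100.
Byte 4: 0x9F = 10011111 (10xxxxxx ✓), payload 011111.
Concatenate: 001001101111100011111 = 0x4DF1F (21 bits → U+4DF1F).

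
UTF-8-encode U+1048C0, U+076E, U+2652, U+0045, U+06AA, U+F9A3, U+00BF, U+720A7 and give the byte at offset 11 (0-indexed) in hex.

0xAA

U+1048C0 → 4-byte form F4 84 A3 80 at offsets 0–3.
U+076E → 2-byte form DD AE at offsets 4–5.
U+2652 → 3-byte form E2 99 92 at offsets 6–8.
U+0045 → 1-byte form 45 at offsets 9–9.
U+06AA → 2-byte form DA AA at offsets 10–11.
Offset 11 falls in char 5's range; it's byte 2 of DA AA = 0xAA.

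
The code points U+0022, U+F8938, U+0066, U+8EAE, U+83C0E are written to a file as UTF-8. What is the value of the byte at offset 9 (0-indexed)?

0xF2

U+0022 → 1-byte form 22 at offsets 0–0.
U+F8938 → 4-byte form F3 B8 A4 B8 at offsets 1–4.
U+0066 → 1-byte form 66 at offsets 5–5.
U+8EAE → 3-byte form E8 BA AE at offsets 6–8.
U+83C0E → 4-byte form F2 83 B0 8E at offsets 9–12.
Offset 9 falls in char 5's range; it's byte 1 of F2 83 B0 8E = 0xF2.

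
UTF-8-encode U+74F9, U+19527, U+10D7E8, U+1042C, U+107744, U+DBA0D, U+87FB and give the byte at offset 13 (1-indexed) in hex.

0x90

1-indexed offset 13 is 0-indexed offset 12.
U+74F9 → 3-byte form E7 93 B9 at offsets 0–2.
U+19527 → 4-byte form F0 99 94 A7 at offsets 3–6.
U+10D7E8 → 4-byte form F4 8D 9F A8 at offsets 7–10.
U+1042C → 4-byte form F0 90 90 AC at offsets 11–14.
Offset 12 falls in char 4's range; it's byte 2 of F0 90 90 AC = 0x90.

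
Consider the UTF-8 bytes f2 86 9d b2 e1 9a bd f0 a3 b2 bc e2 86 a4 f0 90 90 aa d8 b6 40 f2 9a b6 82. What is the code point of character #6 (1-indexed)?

Offset 0: leading byte 0xF2 = 11110010 → 4-byte char #1 = F2 86 9D B2.
Offset 4: leading byte 0xE1 = 11100001 → 3-byte char #2 = E1 9A BD.
Offset 7: leading byte 0xF0 = 11110000 → 4-byte char #3 = F0 A3 B2 BC.
Offset 11: leading byte 0xE2 = 11100010 → 3-byte char #4 = E2 86 A4.
Offset 14: leading byte 0xF0 = 11110000 → 4-byte char #5 = F0 90 90 AA.
Offset 18: leading byte 0xD8 = 11011000 → 2-byte char #6 = D8 B6.
Leading byte 0xD8 = 11011000 matches 110xxxxx → 2-byte sequence.
Byte 1: 0xD8 = 11011000, payload 11000 (5 bits).
Byte 2: 0xB6 = 10110110 (10xxxxxx ✓), payload 110110.
Concatenate: 11000110110 = 0x636 (11 bits → U+0636).

U+0636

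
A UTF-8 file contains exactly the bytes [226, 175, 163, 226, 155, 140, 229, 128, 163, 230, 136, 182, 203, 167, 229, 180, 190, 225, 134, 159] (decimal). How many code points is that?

Byte at offset 0: 0xE2 = 11100010 → 3-byte char (#1). Advance 3.
Byte at offset 3: 0xE2 = 11100010 → 3-byte char (#2). Advance 3.
Byte at offset 6: 0xE5 = 11100101 → 3-byte char (#3). Advance 3.
Byte at offset 9: 0xE6 = 11100110 → 3-byte char (#4). Advance 3.
Byte at offset 12: 0xCB = 11001011 → 2-byte char (#5). Advance 2.
Byte at offset 14: 0xE5 = 11100101 → 3-byte char (#6). Advance 3.
Byte at offset 17: 0xE1 = 11100001 → 3-byte char (#7). Advance 3.
Reached end at offset 20 after 7 code points.

7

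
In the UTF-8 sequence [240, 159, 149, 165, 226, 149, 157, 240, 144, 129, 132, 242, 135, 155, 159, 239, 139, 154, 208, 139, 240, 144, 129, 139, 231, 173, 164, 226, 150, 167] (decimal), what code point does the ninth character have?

U+25A7

Offset 0: leading byte 0xF0 = 11110000 → 4-byte char #1 = F0 9F 95 A5.
Offset 4: leading byte 0xE2 = 11100010 → 3-byte char #2 = E2 95 9D.
Offset 7: leading byte 0xF0 = 11110000 → 4-byte char #3 = F0 90 81 84.
Offset 11: leading byte 0xF2 = 11110010 → 4-byte char #4 = F2 87 9B 9F.
Offset 15: leading byte 0xEF = 11101111 → 3-byte char #5 = EF 8B 9A.
Offset 18: leading byte 0xD0 = 11010000 → 2-byte char #6 = D0 8B.
Offset 20: leading byte 0xF0 = 11110000 → 4-byte char #7 = F0 90 81 8B.
Offset 24: leading byte 0xE7 = 11100111 → 3-byte char #8 = E7 AD A4.
Offset 27: leading byte 0xE2 = 11100010 → 3-byte char #9 = E2 96 A7.
Leading byte 0xE2 = 11100010 matches 1110xxxx → 3-byte sequence.
Byte 1: 0xE2 = 11100010, payload 0010 (4 bits).
Byte 2: 0x96 = 10010110 (10xxxxxx ✓), payload 010110.
Byte 3: 0xA7 = 10100111 (10xxxxxx ✓), payload 100111.
Concatenate: 0010010110100111 = 0x25A7 (16 bits → U+25A7).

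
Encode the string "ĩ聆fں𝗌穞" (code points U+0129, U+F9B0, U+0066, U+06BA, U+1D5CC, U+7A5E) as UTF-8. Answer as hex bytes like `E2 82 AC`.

C4 A9 EF A6 B0 66 DA BA F0 9D 97 8C E7 A9 9E

U+0129: 2-byte form → C4 A9.
U+F9B0: 3-byte form → EF A6 B0.
U+0066: 1-byte form → 66.
U+06BA: 2-byte form → DA BA.
U+1D5CC: 4-byte form → F0 9D 97 8C.
U+7A5E: 3-byte form → E7 A9 9E.
Concatenated (15 bytes): C4 A9 EF A6 B0 66 DA BA F0 9D 97 8C E7 A9 9E.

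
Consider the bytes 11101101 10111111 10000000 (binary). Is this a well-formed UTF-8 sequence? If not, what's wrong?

invalid (encodes a surrogate (U+D800–U+DFFF))

Structurally a 3-byte sequence; payload = 0xDFC0.
But 0xDFC0 is in U+D800–U+DFFF, the surrogate range. Surrogates are not Unicode scalar values and are forbidden in UTF-8.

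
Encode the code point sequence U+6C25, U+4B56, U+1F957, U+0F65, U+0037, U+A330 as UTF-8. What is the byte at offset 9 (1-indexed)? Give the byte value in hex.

0xA5

1-indexed offset 9 is 0-indexed offset 8.
U+6C25 → 3-byte form E6 B0 A5 at offsets 0–2.
U+4B56 → 3-byte form E4 AD 96 at offsets 3–5.
U+1F957 → 4-byte form F0 9F A5 97 at offsets 6–9.
Offset 8 falls in char 3's range; it's byte 3 of F0 9F A5 97 = 0xA5.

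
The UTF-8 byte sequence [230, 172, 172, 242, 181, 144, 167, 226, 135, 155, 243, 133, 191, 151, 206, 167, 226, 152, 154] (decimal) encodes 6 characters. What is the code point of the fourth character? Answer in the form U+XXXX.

U+C5FD7

Offset 0: leading byte 0xE6 = 11100110 → 3-byte char #1 = E6 AC AC.
Offset 3: leading byte 0xF2 = 11110010 → 4-byte char #2 = F2 B5 90 A7.
Offset 7: leading byte 0xE2 = 11100010 → 3-byte char #3 = E2 87 9B.
Offset 10: leading byte 0xF3 = 11110011 → 4-byte char #4 = F3 85 BF 97.
Leading byte 0xF3 = 11110011 matches 11110xxx → 4-byte sequence.
Byte 1: 0xF3 = 11110011, payload 011 (3 bits).
Byte 2: 0x85 = 10000101 (10xxxxxx ✓), payload 000101.
Byte 3: 0xBF = 10111111 (10xxxxxx ✓), payload 111111.
Byte 4: 0x97 = 10010111 (10xxxxxx ✓), payload 010111.
Concatenate: 011000101111111010111 = 0xC5FD7 (21 bits → U+C5FD7).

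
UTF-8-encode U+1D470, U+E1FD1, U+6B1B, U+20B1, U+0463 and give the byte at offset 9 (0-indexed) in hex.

0xAC

U+1D470 → 4-byte form F0 9D 91 B0 at offsets 0–3.
U+E1FD1 → 4-byte form F3 A1 BF 91 at offsets 4–7.
U+6B1B → 3-byte form E6 AC 9B at offsets 8–10.
Offset 9 falls in char 3's range; it's byte 2 of E6 AC 9B = 0xAC.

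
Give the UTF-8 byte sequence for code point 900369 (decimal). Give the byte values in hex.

F3 9B B4 91

U+DBD11 = 0xDBD11 = 900369 decimal. In range U+10000–U+10FFFF → 4-byte form: 11110xxx 10xxxxxx 10xxxxxx 10xxxxxx.
Binary (21 bits): 011011011110100010001.
Split 3+6+6+6: 011 | 011011 | 110100 | 010001.
Byte 1: 11110011 = 0xF3.
Byte 2: 10011011 = 0x9B.
Byte 3: 10110100 = 0xB4.
Byte 4: 10010001 = 0x91.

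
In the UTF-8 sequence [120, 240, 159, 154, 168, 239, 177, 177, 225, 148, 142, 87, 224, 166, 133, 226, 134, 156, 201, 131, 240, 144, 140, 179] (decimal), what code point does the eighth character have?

U+0243

Offset 0: leading byte 0x78 = 01111000 → 1-byte char #1 = 78.
Offset 1: leading byte 0xF0 = 11110000 → 4-byte char #2 = F0 9F 9A A8.
Offset 5: leading byte 0xEF = 11101111 → 3-byte char #3 = EF B1 B1.
Offset 8: leading byte 0xE1 = 11100001 → 3-byte char #4 = E1 94 8E.
Offset 11: leading byte 0x57 = 01010111 → 1-byte char #5 = 57.
Offset 12: leading byte 0xE0 = 11100000 → 3-byte char #6 = E0 A6 85.
Offset 15: leading byte 0xE2 = 11100010 → 3-byte char #7 = E2 86 9C.
Offset 18: leading byte 0xC9 = 11001001 → 2-byte char #8 = C9 83.
Leading byte 0xC9 = 11001001 matches 110xxxxx → 2-byte sequence.
Byte 1: 0xC9 = 11001001, payload 01001 (5 bits).
Byte 2: 0x83 = 10000011 (10xxxxxx ✓), payload 000011.
Concatenate: 01001000011 = 0x243 (11 bits → U+0243).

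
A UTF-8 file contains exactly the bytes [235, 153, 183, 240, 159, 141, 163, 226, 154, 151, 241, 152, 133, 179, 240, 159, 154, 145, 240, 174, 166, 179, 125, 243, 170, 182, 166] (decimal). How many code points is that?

8

Byte at offset 0: 0xEB = 11101011 → 3-byte char (#1). Advance 3.
Byte at offset 3: 0xF0 = 11110000 → 4-byte char (#2). Advance 4.
Byte at offset 7: 0xE2 = 11100010 → 3-byte char (#3). Advance 3.
Byte at offset 10: 0xF1 = 11110001 → 4-byte char (#4). Advance 4.
Byte at offset 14: 0xF0 = 11110000 → 4-byte char (#5). Advance 4.
Byte at offset 18: 0xF0 = 11110000 → 4-byte char (#6). Advance 4.
Byte at offset 22: 0x7D = 01111101 → 1-byte char (#7). Advance 1.
Byte at offset 23: 0xF3 = 11110011 → 4-byte char (#8). Advance 4.
Reached end at offset 27 after 8 code points.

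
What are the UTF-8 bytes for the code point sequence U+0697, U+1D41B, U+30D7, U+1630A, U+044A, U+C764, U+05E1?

U+0697: 2-byte form → DA 97.
U+1D41B: 4-byte form → F0 9D 90 9B.
U+30D7: 3-byte form → E3 83 97.
U+1630A: 4-byte form → F0 96 8C 8A.
U+044A: 2-byte form → D1 8A.
U+C764: 3-byte form → EC 9D A4.
U+05E1: 2-byte form → D7 A1.
Concatenated (20 bytes): DA 97 F0 9D 90 9B E3 83 97 F0 96 8C 8A D1 8A EC 9D A4 D7 A1.

DA 97 F0 9D 90 9B E3 83 97 F0 96 8C 8A D1 8A EC 9D A4 D7 A1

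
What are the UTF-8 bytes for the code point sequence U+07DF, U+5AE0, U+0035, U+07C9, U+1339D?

DF 9F E5 AB A0 35 DF 89 F0 93 8E 9D

U+07DF: 2-byte form → DF 9F.
U+5AE0: 3-byte form → E5 AB A0.
U+0035: 1-byte form → 35.
U+07C9: 2-byte form → DF 89.
U+1339D: 4-byte form → F0 93 8E 9D.
Concatenated (12 bytes): DF 9F E5 AB A0 35 DF 89 F0 93 8E 9D.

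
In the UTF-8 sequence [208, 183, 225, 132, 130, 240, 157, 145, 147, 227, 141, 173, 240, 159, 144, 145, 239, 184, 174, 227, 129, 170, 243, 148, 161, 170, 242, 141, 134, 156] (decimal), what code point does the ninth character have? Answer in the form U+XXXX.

Offset 0: leading byte 0xD0 = 11010000 → 2-byte char #1 = D0 B7.
Offset 2: leading byte 0xE1 = 11100001 → 3-byte char #2 = E1 84 82.
Offset 5: leading byte 0xF0 = 11110000 → 4-byte char #3 = F0 9D 91 93.
Offset 9: leading byte 0xE3 = 11100011 → 3-byte char #4 = E3 8D AD.
Offset 12: leading byte 0xF0 = 11110000 → 4-byte char #5 = F0 9F 90 91.
Offset 16: leading byte 0xEF = 11101111 → 3-byte char #6 = EF B8 AE.
Offset 19: leading byte 0xE3 = 11100011 → 3-byte char #7 = E3 81 AA.
Offset 22: leading byte 0xF3 = 11110011 → 4-byte char #8 = F3 94 A1 AA.
Offset 26: leading byte 0xF2 = 11110010 → 4-byte char #9 = F2 8D 86 9C.
Leading byte 0xF2 = 11110010 matches 11110xxx → 4-byte sequence.
Byte 1: 0xF2 = 11110010, payload 010 (3 bits).
Byte 2: 0x8D = 10001101 (10xxxxxx ✓), payload 001101.
Byte 3: 0x86 = 10000110 (10xxxxxx ✓), payload 000110.
Byte 4: 0x9C = 10011100 (10xxxxxx ✓), payload 011100.
Concatenate: 010001101000110011100 = 0x8D19C (21 bits → U+8D19C).

U+8D19C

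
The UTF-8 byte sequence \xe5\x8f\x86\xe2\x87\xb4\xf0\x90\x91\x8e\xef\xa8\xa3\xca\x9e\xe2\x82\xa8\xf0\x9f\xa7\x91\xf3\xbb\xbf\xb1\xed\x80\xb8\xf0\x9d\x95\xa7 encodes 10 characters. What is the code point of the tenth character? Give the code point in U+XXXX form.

Offset 0: leading byte 0xE5 = 11100101 → 3-byte char #1 = E5 8F 86.
Offset 3: leading byte 0xE2 = 11100010 → 3-byte char #2 = E2 87 B4.
Offset 6: leading byte 0xF0 = 11110000 → 4-byte char #3 = F0 90 91 8E.
Offset 10: leading byte 0xEF = 11101111 → 3-byte char #4 = EF A8 A3.
Offset 13: leading byte 0xCA = 11001010 → 2-byte char #5 = CA 9E.
Offset 15: leading byte 0xE2 = 11100010 → 3-byte char #6 = E2 82 A8.
Offset 18: leading byte 0xF0 = 11110000 → 4-byte char #7 = F0 9F A7 91.
Offset 22: leading byte 0xF3 = 11110011 → 4-byte char #8 = F3 BB BF B1.
Offset 26: leading byte 0xED = 11101101 → 3-byte char #9 = ED 80 B8.
Offset 29: leading byte 0xF0 = 11110000 → 4-byte char #10 = F0 9D 95 A7.
Leading byte 0xF0 = 11110000 matches 11110xxx → 4-byte sequence.
Byte 1: 0xF0 = 11110000, payload 000 (3 bits).
Byte 2: 0x9D = 10011101 (10xxxxxx ✓), payload 011101.
Byte 3: 0x95 = 10010101 (10xxxxxx ✓), payload 010101.
Byte 4: 0xA7 = 10100111 (10xxxxxx ✓), payload 100111.
Concatenate: 000011101010101100111 = 0x1D567 (21 bits → U+1D567).

U+1D567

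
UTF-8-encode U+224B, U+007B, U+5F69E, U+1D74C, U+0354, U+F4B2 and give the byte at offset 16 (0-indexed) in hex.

U+224B → 3-byte form E2 89 8B at offsets 0–2.
U+007B → 1-byte form 7B at offsets 3–3.
U+5F69E → 4-byte form F1 9F 9A 9E at offsets 4–7.
U+1D74C → 4-byte form F0 9D 9D 8C at offsets 8–11.
U+0354 → 2-byte form CD 94 at offsets 12–13.
U+F4B2 → 3-byte form EF 92 B2 at offsets 14–16.
Offset 16 falls in char 6's range; it's byte 3 of EF 92 B2 = 0xB2.

0xB2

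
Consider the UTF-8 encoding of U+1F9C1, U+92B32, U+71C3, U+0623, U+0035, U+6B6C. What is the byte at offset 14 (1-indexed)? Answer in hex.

0x35

1-indexed offset 14 is 0-indexed offset 13.
U+1F9C1 → 4-byte form F0 9F A7 81 at offsets 0–3.
U+92B32 → 4-byte form F2 92 AC B2 at offsets 4–7.
U+71C3 → 3-byte form E7 87 83 at offsets 8–10.
U+0623 → 2-byte form D8 A3 at offsets 11–12.
U+0035 → 1-byte form 35 at offsets 13–13.
Offset 13 falls in char 5's range; it's byte 1 of 35 = 0x35.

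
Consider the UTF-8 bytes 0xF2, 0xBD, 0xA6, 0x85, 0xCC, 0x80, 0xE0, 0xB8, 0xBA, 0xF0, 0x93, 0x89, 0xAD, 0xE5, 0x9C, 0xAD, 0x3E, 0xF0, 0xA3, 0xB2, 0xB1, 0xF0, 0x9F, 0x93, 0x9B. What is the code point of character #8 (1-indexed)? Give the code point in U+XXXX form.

U+1F4DB

Offset 0: leading byte 0xF2 = 11110010 → 4-byte char #1 = F2 BD A6 85.
Offset 4: leading byte 0xCC = 11001100 → 2-byte char #2 = CC 80.
Offset 6: leading byte 0xE0 = 11100000 → 3-byte char #3 = E0 B8 BA.
Offset 9: leading byte 0xF0 = 11110000 → 4-byte char #4 = F0 93 89 AD.
Offset 13: leading byte 0xE5 = 11100101 → 3-byte char #5 = E5 9C AD.
Offset 16: leading byte 0x3E = 00111110 → 1-byte char #6 = 3E.
Offset 17: leading byte 0xF0 = 11110000 → 4-byte char #7 = F0 A3 B2 B1.
Offset 21: leading byte 0xF0 = 11110000 → 4-byte char #8 = F0 9F 93 9B.
Leading byte 0xF0 = 11110000 matches 11110xxx → 4-byte sequence.
Byte 1: 0xF0 = 11110000, payload 000 (3 bits).
Byte 2: 0x9F = 10011111 (10xxxxxx ✓), payload 011111.
Byte 3: 0x93 = 10010011 (10xxxxxx ✓), payload 010011.
Byte 4: 0x9B = 10011011 (10xxxxxx ✓), payload 011011.
Concatenate: 000011111010011011011 = 0x1F4DB (21 bits → U+1F4DB).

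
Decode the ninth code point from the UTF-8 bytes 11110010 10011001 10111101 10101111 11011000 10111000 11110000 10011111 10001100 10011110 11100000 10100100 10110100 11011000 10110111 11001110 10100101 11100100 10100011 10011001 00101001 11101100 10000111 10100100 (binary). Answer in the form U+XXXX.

Offset 0: leading byte 0xF2 = 11110010 → 4-byte char #1 = F2 99 BD AF.
Offset 4: leading byte 0xD8 = 11011000 → 2-byte char #2 = D8 B8.
Offset 6: leading byte 0xF0 = 11110000 → 4-byte char #3 = F0 9F 8C 9E.
Offset 10: leading byte 0xE0 = 11100000 → 3-byte char #4 = E0 A4 B4.
Offset 13: leading byte 0xD8 = 11011000 → 2-byte char #5 = D8 B7.
Offset 15: leading byte 0xCE = 11001110 → 2-byte char #6 = CE A5.
Offset 17: leading byte 0xE4 = 11100100 → 3-byte char #7 = E4 A3 99.
Offset 20: leading byte 0x29 = 00101001 → 1-byte char #8 = 29.
Offset 21: leading byte 0xEC = 11101100 → 3-byte char #9 = EC 87 A4.
Leading byte 0xEC = 11101100 matches 1110xxxx → 3-byte sequence.
Byte 1: 0xEC = 11101100, payload 1100 (4 bits).
Byte 2: 0x87 = 10000111 (10xxxxxx ✓), payload 000111.
Byte 3: 0xA4 = 10100100 (10xxxxxx ✓), payload 100100.
Concatenate: 1100000111100100 = 0xC1E4 (16 bits → U+C1E4).

U+C1E4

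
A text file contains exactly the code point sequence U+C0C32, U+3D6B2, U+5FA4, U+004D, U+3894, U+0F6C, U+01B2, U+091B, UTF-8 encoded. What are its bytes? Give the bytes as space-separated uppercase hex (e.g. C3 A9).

F3 80 B0 B2 F0 BD 9A B2 E5 BE A4 4D E3 A2 94 E0 BD AC C6 B2 E0 A4 9B

U+C0C32: 4-byte form → F3 80 B0 B2.
U+3D6B2: 4-byte form → F0 BD 9A B2.
U+5FA4: 3-byte form → E5 BE A4.
U+004D: 1-byte form → 4D.
U+3894: 3-byte form → E3 A2 94.
U+0F6C: 3-byte form → E0 BD AC.
U+01B2: 2-byte form → C6 B2.
U+091B: 3-byte form → E0 A4 9B.
Concatenated (23 bytes): F3 80 B0 B2 F0 BD 9A B2 E5 BE A4 4D E3 A2 94 E0 BD AC C6 B2 E0 A4 9B.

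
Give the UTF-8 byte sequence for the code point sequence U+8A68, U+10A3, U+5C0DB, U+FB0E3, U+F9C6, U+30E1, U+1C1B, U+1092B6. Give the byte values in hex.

U+8A68: 3-byte form → E8 A9 A8.
U+10A3: 3-byte form → E1 82 A3.
U+5C0DB: 4-byte form → F1 9C 83 9B.
U+FB0E3: 4-byte form → F3 BB 83 A3.
U+F9C6: 3-byte form → EF A7 86.
U+30E1: 3-byte form → E3 83 A1.
U+1C1B: 3-byte form → E1 B0 9B.
U+1092B6: 4-byte form → F4 89 8A B6.
Concatenated (27 bytes): E8 A9 A8 E1 82 A3 F1 9C 83 9B F3 BB 83 A3 EF A7 86 E3 83 A1 E1 B0 9B F4 89 8A B6.

E8 A9 A8 E1 82 A3 F1 9C 83 9B F3 BB 83 A3 EF A7 86 E3 83 A1 E1 B0 9B F4 89 8A B6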